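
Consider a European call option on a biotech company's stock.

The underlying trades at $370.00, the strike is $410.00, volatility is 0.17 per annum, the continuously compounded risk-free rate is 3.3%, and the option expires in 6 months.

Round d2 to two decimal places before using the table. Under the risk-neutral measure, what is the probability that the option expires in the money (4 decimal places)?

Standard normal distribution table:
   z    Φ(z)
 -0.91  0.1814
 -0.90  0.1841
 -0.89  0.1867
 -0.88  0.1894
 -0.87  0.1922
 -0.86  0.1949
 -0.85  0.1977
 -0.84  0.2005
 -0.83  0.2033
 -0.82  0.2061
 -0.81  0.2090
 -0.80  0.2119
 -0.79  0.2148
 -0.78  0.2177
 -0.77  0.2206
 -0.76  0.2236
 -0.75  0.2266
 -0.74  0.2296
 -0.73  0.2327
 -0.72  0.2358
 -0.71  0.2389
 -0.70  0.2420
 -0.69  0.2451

0.2177

σ√T = 0.17·√0.5 = 0.1202
d₁ = [ln(370/410) + (0.033 + 0.17²/2)·0.5] / 0.1202 = [-0.1027 + 0.0237] / 0.1202 = -0.6566 ≈ -0.66
d₂ = d₁ − σ√T = -0.6566 − 0.1202 = -0.7768 ≈ -0.78
Risk-neutral Pr[S_T > K] = N(d₂) = N(-0.78) = 0.2177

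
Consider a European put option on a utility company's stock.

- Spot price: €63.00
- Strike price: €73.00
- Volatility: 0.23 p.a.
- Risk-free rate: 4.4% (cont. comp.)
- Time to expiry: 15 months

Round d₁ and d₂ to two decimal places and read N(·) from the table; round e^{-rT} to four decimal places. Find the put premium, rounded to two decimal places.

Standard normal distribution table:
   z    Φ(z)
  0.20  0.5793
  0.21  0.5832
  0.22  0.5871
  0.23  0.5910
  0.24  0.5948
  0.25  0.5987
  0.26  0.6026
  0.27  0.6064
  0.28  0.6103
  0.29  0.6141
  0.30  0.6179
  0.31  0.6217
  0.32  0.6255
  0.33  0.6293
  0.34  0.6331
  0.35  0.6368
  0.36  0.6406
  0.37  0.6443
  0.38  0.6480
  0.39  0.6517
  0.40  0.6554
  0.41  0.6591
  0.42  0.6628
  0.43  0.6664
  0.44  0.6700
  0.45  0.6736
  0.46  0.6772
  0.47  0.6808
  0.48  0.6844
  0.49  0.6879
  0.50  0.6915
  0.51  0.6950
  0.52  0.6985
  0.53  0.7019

€10.30

T = 1.25;  σ√T = 0.2571
d₁ = [ln(63/73) + (0.044 + 0.23²/2)·1.25] / 0.2571 = [-0.1473 + 0.0881] / 0.2571 = -0.2305 ⇒ -0.23
d₂ = d₁ − σ√T = -0.2305 − 0.2571 = -0.4876 ⇒ -0.49
exp(−rT) = exp(−0.044·1.25) = 0.9465
N(−d₂) = N(0.49) = 0.6879;  N(−d₁) = N(0.23) = 0.5910
P = 73·0.9465·0.6879 − 63·0.5910 = 47.5301 − 37.2330 = 10.2971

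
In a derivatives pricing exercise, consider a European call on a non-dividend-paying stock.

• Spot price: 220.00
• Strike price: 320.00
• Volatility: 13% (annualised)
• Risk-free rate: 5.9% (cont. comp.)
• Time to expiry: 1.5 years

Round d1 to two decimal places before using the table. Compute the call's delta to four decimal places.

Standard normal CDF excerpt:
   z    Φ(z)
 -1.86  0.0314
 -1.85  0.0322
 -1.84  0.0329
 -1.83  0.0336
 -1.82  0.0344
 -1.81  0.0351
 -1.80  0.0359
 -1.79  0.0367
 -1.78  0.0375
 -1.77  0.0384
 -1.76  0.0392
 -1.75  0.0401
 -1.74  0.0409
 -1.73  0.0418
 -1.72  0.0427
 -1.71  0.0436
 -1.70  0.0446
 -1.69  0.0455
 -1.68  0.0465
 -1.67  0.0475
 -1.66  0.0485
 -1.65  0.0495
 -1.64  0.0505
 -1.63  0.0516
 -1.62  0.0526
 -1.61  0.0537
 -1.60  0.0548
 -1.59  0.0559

σ√T = 0.13·√1.5 = 0.1592
d₁ = [ln(220/320) + (0.059 + 0.13²/2)·1.5] / 0.1592 = [-0.3747 + 0.1012] / 0.1592 = -1.7179 → -1.72
N(d₁) = N(-1.72) = 0.0427
Δ_call = N(d₁) = 0.0427

0.0427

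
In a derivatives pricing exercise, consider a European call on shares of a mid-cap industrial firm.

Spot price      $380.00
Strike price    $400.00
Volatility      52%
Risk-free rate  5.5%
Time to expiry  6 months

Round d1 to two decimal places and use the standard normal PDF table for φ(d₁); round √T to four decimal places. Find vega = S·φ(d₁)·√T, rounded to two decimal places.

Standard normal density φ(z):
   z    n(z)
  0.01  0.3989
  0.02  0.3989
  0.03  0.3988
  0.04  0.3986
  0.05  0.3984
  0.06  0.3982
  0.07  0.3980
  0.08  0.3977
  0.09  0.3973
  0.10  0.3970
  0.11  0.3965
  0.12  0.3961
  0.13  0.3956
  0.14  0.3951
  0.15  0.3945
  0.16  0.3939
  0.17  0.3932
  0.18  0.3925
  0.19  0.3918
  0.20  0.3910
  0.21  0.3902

σ√T = 0.52·√0.5 = 0.3677
ln(S/K) + (r + σ²/2)T = ln(380/400) + (0.055 + 0.52²/2)·0.5 = -0.0513 + 0.0951 = 0.0438
d₁ = 0.0438 / 0.3677 = 0.1191 ⇒ 0.12
√T = √0.5 = 0.7071
φ(d₁) = φ(0.12) = 0.3961
vega = S·φ(d₁)·√T = 380·0.3961·0.7071 = 106.4313

106.43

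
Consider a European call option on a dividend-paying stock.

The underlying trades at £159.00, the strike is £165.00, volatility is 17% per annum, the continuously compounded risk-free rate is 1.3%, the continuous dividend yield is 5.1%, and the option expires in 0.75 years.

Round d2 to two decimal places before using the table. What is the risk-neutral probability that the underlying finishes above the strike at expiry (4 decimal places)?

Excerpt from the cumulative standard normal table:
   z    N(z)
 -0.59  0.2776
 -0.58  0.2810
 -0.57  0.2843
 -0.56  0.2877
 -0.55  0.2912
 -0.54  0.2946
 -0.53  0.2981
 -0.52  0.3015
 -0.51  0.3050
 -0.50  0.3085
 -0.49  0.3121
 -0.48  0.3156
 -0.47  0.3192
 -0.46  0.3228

σ√T = 0.17 × 0.8660 = 0.1472
d₁ = [ln(159/165) + (0.013 − 0.051 + 0.17²/2)·0.75] / 0.1472 = [-0.0370 − 0.0177] / 0.1472 = -0.3716 ⇒ -0.37
d₂ = d₁ − σ√T = -0.3716 − 0.1472 = -0.5188 ⇒ -0.52
Pr(exercise) under Q = N(d₂) = 0.3015

0.3015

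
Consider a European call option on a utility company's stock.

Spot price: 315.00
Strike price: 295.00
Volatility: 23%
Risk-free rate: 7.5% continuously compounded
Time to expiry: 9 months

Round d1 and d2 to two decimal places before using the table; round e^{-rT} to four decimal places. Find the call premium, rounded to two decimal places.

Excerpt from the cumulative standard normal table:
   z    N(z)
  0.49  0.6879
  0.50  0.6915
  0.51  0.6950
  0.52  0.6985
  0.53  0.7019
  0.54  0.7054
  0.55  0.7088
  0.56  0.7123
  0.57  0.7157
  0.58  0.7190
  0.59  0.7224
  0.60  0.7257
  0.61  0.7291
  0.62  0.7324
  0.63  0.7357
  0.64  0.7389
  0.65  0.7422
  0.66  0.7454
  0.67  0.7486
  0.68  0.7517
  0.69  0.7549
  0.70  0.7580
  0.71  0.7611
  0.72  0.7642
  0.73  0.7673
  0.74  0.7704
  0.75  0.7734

45.94

σ√T = 0.23·√0.75 = 0.1992
d₁ = [ln(315/295) + (0.075 + ½·0.23²)·0.75] / (σ√T) = (0.0656 + 0.0761) / 0.1992 = 0.7113 which rounds to 0.71
d₂ = 0.7113 − 0.1992 = 0.5121 which rounds to 0.51
exp(−rT) = exp(−0.075·0.75) = 0.9453
C = 315·N(0.71) − 295·0.9453·N(0.51) = 315·0.7611 − 295·0.9453·0.6950 = 239.7465 − 193.8101 = 45.9364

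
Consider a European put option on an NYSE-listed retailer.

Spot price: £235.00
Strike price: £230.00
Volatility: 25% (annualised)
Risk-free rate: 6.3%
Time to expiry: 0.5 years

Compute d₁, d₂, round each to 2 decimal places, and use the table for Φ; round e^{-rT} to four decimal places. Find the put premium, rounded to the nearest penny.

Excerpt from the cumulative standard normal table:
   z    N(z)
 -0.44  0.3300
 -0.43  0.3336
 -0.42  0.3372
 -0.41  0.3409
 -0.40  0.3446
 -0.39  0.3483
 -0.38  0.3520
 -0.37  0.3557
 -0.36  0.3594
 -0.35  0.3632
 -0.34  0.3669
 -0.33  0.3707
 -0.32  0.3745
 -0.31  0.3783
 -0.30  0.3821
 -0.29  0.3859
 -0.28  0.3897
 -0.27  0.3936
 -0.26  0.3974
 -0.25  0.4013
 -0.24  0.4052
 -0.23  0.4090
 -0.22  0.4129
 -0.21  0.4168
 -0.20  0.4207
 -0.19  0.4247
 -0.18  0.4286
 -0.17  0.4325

£11.04

σ√T = 0.25·√0.5 = 0.1768
d₁ = [ln(235/230) + (0.063 + 0.25²/2)·0.5] / 0.1768 = [0.0215 + 0.0471] / 0.1768 = 0.3882 ⇒ 0.39
d₂ = d₁ − σ√T = 0.3882 − 0.1768 = 0.2115 ⇒ 0.21
exp(−rT) = exp(−0.063·0.5) = 0.9690
P = 230·0.9690·N(-0.21) − 235·N(-0.39) = 230·0.9690·0.4168 − 235·0.3483 = 92.8922 − 81.8505 = 11.0417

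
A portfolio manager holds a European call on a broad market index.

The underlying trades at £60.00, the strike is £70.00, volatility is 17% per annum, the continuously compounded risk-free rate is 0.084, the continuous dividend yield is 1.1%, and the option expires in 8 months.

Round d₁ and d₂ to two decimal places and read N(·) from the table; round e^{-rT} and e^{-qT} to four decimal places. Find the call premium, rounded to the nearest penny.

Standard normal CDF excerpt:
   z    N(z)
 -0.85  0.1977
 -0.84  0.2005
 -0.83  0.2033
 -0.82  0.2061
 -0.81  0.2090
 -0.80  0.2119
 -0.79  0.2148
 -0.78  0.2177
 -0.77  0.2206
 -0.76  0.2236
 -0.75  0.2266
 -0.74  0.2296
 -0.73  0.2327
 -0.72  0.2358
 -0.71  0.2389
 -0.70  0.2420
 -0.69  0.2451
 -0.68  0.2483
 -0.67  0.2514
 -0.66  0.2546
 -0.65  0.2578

£1.14

σ√T = 0.17 × 0.8165 = 0.1388
d₁ = [ln(60/70) + (0.084 − 0.011 + 0.17²/2)·0.6667] / 0.1388 = [-0.1542 + 0.0583] / 0.1388 = -0.6905 ≈ -0.69
d₂ = d₁ − σ√T = -0.6905 − 0.1388 = -0.8293 ≈ -0.83
e^(−qT) = e^(−0.011·0.6667) = 0.9927;  e^(−rT) = e^(−0.084·0.6667) = 0.9455
N(d₁) = N(-0.69) = 0.2451;  N(d₂) = N(-0.83) = 0.2033
C = 60·0.9927·0.2451 − 70·0.9455·0.2033 = 14.5986 − 13.4554 = 1.1432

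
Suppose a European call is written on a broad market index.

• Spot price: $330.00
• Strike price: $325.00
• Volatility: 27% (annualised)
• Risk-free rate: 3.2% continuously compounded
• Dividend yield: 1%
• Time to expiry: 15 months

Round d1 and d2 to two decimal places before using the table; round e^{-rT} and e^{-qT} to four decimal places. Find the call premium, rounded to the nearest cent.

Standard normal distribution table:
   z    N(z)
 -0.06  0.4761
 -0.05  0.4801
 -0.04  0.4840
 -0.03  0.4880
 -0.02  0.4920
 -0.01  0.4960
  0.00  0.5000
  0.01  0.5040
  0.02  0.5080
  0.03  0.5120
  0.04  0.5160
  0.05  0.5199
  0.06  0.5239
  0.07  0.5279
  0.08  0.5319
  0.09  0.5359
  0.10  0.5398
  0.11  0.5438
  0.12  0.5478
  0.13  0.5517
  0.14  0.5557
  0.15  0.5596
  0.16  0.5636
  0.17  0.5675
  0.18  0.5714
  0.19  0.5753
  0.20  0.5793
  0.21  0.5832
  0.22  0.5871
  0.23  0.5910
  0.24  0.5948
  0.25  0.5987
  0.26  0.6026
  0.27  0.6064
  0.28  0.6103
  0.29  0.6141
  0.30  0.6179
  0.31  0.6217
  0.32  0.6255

$45.26

σ√T = 0.27 × 1.1180 = 0.3019
ln(S/K) + (r − q + σ²/2)T = ln(330/325) + (0.032 − 0.01 + 0.27²/2)·1.25 = 0.0153 + 0.0731 = 0.0883
d₁ = 0.0883 / 0.3019 = 0.2926 ⇒ 0.29
d₂ = d₁ − σ√T = 0.2926 − 0.3019 = -0.0093 ⇒ -0.01
e^(−qT) = e^(−0.01·1.25) = 0.9876;  e^(−rT) = e^(−0.032·1.25) = 0.9608
N(d₁) = N(0.29) = 0.6141;  N(d₂) = N(-0.01) = 0.4960
C = 330·0.9876·0.6141 − 325·0.9608·0.4960 = 200.1401 − 154.8810 = 45.2591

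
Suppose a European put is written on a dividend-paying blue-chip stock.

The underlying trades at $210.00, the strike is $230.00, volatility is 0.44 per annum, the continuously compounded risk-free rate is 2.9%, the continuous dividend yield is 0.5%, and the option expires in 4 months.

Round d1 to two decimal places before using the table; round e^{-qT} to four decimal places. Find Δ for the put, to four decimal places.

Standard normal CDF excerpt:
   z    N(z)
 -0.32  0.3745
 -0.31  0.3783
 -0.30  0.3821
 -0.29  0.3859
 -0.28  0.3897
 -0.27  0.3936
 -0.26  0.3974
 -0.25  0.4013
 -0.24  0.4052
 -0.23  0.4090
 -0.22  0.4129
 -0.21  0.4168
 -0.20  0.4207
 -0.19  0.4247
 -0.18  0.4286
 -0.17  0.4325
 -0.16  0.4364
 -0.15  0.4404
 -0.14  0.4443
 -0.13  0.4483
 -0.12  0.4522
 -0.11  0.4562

T = 0.3333;  σ√T = 0.2540
d₁ = [ln(210/230) + (0.029 − 0.005 + 0.44²/2)·0.3333] / 0.2540 = [-0.0910 + 0.0403] / 0.2540 = -0.1996 ≈ -0.20
N(d₁) = N(-0.20) = 0.4207
Δ_put = exp(−qT)·(N(d₁) − 1) = 0.9983·(0.4207 − 1) = -0.5783

-0.5783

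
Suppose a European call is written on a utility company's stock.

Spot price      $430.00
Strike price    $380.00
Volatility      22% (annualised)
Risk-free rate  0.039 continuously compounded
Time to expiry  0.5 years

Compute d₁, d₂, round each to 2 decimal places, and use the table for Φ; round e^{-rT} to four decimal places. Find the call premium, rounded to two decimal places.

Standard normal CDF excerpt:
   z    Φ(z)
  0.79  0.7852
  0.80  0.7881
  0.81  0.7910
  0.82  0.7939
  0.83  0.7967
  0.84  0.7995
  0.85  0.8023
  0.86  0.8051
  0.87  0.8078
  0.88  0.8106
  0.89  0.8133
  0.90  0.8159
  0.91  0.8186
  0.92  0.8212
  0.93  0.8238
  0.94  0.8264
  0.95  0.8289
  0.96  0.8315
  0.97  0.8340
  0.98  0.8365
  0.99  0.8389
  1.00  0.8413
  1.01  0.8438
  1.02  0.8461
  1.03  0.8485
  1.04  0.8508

σ√T = 0.22 × 0.7071 = 0.1556
d₁ = [ln(430/380) + (0.039 + ½·0.22²)·0.5] / (σ√T) = (0.1236 + 0.0316) / 0.1556 = 0.9978 ≈ 1.00
d₂ = 0.9978 − 0.1556 = 0.8422 ≈ 0.84
e^(−rT) = e^(−0.039·0.5) = 0.9807
C = 430·N(1.00) − 380·0.9807·N(0.84) = 430·0.8413 − 380·0.9807·0.7995 = 361.7590 − 297.9465 = 63.8125

$63.81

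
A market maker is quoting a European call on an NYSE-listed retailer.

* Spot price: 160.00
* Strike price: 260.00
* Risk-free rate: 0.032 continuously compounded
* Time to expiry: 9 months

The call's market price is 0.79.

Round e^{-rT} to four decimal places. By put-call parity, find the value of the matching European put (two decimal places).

e^(−rT) = e^(−0.032·0.75) = 0.9763
Put-call parity: C − P = S − K·e^(−rT) = 160 − 260·0.9763 = 160 − 253.8380 = -93.8380
P = C − (C − P) = 0.79 − (-93.8380) = 94.6280

94.63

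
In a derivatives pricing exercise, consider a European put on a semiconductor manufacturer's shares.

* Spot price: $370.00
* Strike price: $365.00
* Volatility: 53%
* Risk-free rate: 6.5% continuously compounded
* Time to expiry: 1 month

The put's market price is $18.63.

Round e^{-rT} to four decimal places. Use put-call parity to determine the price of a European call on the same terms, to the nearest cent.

$25.60

exp(−rT) = exp(−0.065·0.08333) = 0.9946
Put-call parity: C − P = S − K·e^(−rT) = 370 − 365·0.9946 = 370 − 363.0290 = 6.9710
C = P + (C − P) = 18.63 + (6.9710) = 25.6010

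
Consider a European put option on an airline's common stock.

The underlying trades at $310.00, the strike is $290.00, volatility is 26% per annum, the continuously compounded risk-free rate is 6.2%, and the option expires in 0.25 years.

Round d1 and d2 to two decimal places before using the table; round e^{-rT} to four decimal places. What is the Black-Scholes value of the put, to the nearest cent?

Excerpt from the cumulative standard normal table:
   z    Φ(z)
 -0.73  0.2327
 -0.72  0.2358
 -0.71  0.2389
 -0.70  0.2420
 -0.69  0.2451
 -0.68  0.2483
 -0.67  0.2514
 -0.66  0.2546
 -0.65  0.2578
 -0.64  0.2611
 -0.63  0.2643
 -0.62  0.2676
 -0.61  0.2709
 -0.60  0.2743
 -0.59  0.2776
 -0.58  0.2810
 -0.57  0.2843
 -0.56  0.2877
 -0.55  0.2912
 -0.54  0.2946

$6.16

σ√T = 0.26 × 0.5000 = 0.1300
d₁ = [ln(310/290) + (0.062 + 0.26²/2)·0.25] / 0.1300 = [0.0667 + 0.0239] / 0.1300 = 0.6972 ≈ 0.70
d₂ = d₁ − σ√T = 0.6972 − 0.1300 = 0.5672 ≈ 0.57
exp(−rT) = exp(−0.062·0.25) = 0.9846
P = 290·0.9846·N(-0.57) − 310·N(-0.70) = 290·0.9846·0.2843 − 310·0.2420 = 81.1773 − 75.0200 = 6.1573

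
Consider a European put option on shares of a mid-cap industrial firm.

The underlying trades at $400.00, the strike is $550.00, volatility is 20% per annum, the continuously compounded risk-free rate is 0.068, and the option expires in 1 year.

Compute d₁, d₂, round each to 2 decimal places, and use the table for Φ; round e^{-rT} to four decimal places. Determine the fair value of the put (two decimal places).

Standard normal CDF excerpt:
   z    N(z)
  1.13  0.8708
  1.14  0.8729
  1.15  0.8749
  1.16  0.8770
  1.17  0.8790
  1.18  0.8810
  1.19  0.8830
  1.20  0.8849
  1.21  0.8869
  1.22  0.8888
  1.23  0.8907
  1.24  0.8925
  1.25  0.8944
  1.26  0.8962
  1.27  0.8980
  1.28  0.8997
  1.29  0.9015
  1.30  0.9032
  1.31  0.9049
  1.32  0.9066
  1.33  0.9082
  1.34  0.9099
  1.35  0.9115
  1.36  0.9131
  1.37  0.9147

$118.43

σ√T = 0.2·√1 = 0.2000
d₁ = [ln(400/550) + (0.068 + 0.2²/2)·1] / 0.2000 = [-0.3185 + 0.0880] / 0.2000 = -1.1523 → -1.15
d₂ = d₁ − σ√T = -1.1523 − 0.2000 = -1.3523 → -1.35
exp(−rT) = exp(−0.068·1) = 0.9343
N(−d₂) = N(1.35) = 0.9115;  N(−d₁) = N(1.15) = 0.8749
P = 550·0.9343·0.9115 − 400·0.8749 = 468.3879 − 349.9600 = 118.4279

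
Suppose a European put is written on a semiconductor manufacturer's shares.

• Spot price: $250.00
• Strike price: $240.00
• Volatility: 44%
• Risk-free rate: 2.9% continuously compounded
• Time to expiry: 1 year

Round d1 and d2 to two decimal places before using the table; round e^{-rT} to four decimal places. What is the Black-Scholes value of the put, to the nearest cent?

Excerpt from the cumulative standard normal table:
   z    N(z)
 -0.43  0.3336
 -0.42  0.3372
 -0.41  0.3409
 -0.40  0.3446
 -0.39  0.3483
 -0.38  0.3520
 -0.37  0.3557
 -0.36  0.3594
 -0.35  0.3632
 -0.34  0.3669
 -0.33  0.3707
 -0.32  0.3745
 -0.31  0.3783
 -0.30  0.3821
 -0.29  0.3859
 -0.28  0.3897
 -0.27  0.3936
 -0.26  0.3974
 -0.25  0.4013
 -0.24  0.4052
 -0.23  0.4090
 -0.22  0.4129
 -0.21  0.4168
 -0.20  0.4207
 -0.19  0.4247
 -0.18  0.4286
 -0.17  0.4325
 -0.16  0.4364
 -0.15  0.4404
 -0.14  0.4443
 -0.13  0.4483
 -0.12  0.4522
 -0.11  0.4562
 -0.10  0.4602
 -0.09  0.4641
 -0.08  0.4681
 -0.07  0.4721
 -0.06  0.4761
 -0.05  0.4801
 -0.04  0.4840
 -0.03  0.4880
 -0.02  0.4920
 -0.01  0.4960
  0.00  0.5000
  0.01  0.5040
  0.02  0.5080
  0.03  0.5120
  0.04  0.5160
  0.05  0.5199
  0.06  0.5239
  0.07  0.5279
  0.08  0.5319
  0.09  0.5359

$34.14

σ√T = 0.44·√1 = 0.4400
d₁ = [ln(250/240) + (0.029 + 0.44²/2)·1] / 0.4400 = [0.0408 + 0.1258] / 0.4400 = 0.3787 which rounds to 0.38
d₂ = d₁ − σ√T = 0.3787 − 0.4400 = -0.0613 which rounds to -0.06
exp(−rT) = exp(−0.029·1) = 0.9714
P = 240·0.9714·N(0.06) − 250·N(-0.38) = 240·0.9714·0.5239 − 250·0.3520 = 122.1400 − 88.0000 = 34.1400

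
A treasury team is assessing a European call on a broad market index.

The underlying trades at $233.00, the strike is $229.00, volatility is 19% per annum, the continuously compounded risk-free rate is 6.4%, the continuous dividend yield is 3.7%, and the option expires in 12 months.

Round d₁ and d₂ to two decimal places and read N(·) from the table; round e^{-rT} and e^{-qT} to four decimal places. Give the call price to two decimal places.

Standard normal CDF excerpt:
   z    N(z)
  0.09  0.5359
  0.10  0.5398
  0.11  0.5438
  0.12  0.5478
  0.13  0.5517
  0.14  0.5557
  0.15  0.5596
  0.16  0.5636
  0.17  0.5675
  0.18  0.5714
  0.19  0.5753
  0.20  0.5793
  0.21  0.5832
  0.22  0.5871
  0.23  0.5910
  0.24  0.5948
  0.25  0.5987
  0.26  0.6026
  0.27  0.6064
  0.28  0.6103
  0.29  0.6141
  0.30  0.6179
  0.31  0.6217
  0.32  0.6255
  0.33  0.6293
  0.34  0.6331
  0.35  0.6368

$21.94

T = 1;  σ√T = 0.1900
d₁ = [ln(233/229) + (0.064 − 0.037 + 0.19²/2)·1] / 0.1900 = [0.0173 + 0.0451] / 0.1900 = 0.3282 ≈ 0.33
d₂ = d₁ − σ√T = 0.3282 − 0.1900 = 0.1382 ≈ 0.14
e^(−qT) = e^(−0.037·1) = 0.9637;  e^(−rT) = e^(−0.064·1) = 0.9380
C = 233·0.9637·N(0.33) − 229·0.9380·N(0.14) = 233·0.9637·0.6293 − 229·0.9380·0.5557 = 141.3043 − 119.3655 = 21.9389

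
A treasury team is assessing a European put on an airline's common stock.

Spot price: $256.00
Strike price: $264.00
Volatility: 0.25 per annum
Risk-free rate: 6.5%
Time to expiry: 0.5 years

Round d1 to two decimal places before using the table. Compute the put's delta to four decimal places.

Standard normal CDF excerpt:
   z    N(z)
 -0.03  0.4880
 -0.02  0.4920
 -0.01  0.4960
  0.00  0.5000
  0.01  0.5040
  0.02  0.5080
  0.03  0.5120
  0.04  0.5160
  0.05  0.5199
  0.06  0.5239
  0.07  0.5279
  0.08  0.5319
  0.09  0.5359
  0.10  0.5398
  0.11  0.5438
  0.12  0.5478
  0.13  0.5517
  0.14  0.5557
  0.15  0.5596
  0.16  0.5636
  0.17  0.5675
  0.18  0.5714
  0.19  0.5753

-0.4602

σ√T = 0.25·√0.5 = 0.1768
d₁ = [ln(256/264) + (0.065 + ½·0.25²)·0.5] / (σ√T) = (-0.0308 + 0.0481) / 0.1768 = 0.0982 which rounds to 0.10
N(d₁) = N(0.10) = 0.5398
Δ_put = N(d₁) − 1 = 0.5398 − 1 = -0.4602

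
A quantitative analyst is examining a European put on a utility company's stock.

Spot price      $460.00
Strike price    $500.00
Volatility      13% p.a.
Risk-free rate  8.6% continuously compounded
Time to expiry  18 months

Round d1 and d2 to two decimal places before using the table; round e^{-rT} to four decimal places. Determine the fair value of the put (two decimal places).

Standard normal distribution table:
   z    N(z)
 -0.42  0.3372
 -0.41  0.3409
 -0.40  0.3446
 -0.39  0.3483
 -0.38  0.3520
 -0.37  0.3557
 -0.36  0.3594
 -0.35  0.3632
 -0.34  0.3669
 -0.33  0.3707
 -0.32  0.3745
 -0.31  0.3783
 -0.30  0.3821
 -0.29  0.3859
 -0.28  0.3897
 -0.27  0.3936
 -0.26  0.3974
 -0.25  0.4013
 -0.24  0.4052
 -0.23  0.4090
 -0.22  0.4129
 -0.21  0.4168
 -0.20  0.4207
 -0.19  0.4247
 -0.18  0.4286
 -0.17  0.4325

$19.56

σ√T = 0.13·√1.5 = 0.1592
ln(S/K) + (r + σ²/2)T = ln(460/500) + (0.086 + 0.13²/2)·1.5 = -0.0834 + 0.1417 = 0.0583
d₁ = 0.0583 / 0.1592 = 0.3661 which rounds to 0.37
d₂ = d₁ − σ√T = 0.3661 − 0.1592 = 0.2069 which rounds to 0.21
exp(−rT) = exp(−0.086·1.5) = 0.8790
P = 500·0.8790·N(-0.21) − 460·N(-0.37) = 500·0.8790·0.4168 − 460·0.3557 = 183.1836 − 163.6220 = 19.5616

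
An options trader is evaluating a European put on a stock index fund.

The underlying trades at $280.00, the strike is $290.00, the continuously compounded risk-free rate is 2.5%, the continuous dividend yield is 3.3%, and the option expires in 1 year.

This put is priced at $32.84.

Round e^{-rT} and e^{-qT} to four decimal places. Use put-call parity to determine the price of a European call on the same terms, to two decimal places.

$20.90

e^(−qT) = e^(−0.033·1) = 0.9675;  e^(−rT) = e^(−0.025·1) = 0.9753
Put-call parity: C − P = S·e^(−qT) − K·e^(−rT) = 280·0.9675 − 290·0.9753 = 270.9000 − 282.8370 = -11.9370
C = P + (C − P) = 32.84 + (-11.9370) = 20.9030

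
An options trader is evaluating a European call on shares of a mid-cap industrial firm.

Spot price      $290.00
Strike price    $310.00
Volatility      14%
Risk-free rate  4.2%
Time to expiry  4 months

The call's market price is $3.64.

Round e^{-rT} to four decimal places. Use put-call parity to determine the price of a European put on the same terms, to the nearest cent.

$19.33

exp(−rT) = exp(−0.042·0.3333) = 0.9861
Put-call parity: C − P = S − K·e^(−rT) = 290 − 310·0.9861 = 290 − 305.6910 = -15.6910
P = C − (C − P) = 3.64 − (-15.6910) = 19.3310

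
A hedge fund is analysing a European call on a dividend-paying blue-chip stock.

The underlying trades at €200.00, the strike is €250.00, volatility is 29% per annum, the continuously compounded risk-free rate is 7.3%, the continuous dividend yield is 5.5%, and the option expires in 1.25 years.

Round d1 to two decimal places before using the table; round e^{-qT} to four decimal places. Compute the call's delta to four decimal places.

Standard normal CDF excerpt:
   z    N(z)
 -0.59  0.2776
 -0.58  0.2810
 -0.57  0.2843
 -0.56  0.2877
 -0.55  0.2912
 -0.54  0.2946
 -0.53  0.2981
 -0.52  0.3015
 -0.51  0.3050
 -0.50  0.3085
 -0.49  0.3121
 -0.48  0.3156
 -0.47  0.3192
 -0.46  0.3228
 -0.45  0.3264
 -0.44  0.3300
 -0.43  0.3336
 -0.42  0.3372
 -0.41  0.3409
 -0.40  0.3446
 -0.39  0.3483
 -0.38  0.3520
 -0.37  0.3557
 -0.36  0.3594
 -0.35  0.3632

T = 1.25;  σ√T = 0.3242
d₁ = [ln(200/250) + (0.073 − 0.055 + 0.29²/2)·1.25] / 0.3242 = [-0.2231 + 0.0751] / 0.3242 = -0.4567 which rounds to -0.46
N(d₁) = N(-0.46) = 0.3228
Δ_call = e^(−qT)·N(d₁) = 0.9336·0.3228 = 0.3014

0.3014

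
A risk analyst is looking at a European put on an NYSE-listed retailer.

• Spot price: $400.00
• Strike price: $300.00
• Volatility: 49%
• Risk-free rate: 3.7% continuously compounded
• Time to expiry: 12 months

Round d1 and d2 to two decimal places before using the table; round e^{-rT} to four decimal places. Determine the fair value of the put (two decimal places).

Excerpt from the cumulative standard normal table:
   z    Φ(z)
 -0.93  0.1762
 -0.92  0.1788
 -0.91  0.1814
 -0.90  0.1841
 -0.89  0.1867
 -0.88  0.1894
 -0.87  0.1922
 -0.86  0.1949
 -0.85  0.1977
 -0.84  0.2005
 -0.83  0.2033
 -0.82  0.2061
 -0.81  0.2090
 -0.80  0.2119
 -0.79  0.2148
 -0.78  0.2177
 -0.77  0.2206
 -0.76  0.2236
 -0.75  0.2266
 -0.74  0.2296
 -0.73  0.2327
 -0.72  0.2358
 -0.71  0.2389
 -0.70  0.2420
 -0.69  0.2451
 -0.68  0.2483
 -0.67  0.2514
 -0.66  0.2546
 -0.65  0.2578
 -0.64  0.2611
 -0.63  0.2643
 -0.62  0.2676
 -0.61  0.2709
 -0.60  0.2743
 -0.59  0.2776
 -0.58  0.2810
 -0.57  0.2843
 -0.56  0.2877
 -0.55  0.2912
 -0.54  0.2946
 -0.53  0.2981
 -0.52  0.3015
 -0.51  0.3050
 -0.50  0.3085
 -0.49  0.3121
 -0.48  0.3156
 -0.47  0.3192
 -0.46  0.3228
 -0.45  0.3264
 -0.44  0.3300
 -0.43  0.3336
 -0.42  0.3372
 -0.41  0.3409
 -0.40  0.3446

$24.93

T = 1;  σ√T = 0.4900
d₁ = [ln(400/300) + (0.037 + 0.49²/2)·1] / 0.4900 = [0.2877 + 0.1570] / 0.4900 = 0.9076 which rounds to 0.91
d₂ = d₁ − σ√T = 0.9076 − 0.4900 = 0.4176 which rounds to 0.42
exp(−rT) = exp(−0.037·1) = 0.9637
N(−d₂) = N(-0.42) = 0.3372;  N(−d₁) = N(-0.91) = 0.1814
P = 300·0.9637·0.3372 − 400·0.1814 = 97.4879 − 72.5600 = 24.9279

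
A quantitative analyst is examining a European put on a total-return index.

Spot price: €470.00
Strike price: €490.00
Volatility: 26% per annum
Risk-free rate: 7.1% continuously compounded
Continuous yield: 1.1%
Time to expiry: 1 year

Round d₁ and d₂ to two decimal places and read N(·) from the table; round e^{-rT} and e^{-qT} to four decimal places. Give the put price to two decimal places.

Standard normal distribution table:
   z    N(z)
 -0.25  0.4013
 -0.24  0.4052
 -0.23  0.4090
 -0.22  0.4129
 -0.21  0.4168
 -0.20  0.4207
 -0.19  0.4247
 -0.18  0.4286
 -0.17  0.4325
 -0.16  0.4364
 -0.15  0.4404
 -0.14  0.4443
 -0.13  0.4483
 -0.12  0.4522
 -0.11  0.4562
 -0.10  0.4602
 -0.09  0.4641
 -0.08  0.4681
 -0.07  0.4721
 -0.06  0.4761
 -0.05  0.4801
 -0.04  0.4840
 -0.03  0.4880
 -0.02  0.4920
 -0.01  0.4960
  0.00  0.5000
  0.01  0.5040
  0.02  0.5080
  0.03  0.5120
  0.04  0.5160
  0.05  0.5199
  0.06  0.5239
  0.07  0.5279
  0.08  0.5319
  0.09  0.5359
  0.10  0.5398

€43.55

T = 1;  σ√T = 0.2600
d₁ = [ln(470/490) + (0.071 − 0.011 + 0.26²/2)·1] / 0.2600 = [-0.0417 + 0.0938] / 0.2600 = 0.2005 → 0.20
d₂ = d₁ − σ√T = 0.2005 − 0.2600 = -0.0595 → -0.06
e^(−qT) = e^(−0.011·1) = 0.9891;  e^(−rT) = e^(−0.071·1) = 0.9315
P = 490·0.9315·N(0.06) − 470·0.9891·N(-0.20) = 490·0.9315·0.5239 − 470·0.9891·0.4207 = 239.1263 − 195.5738 = 43.5525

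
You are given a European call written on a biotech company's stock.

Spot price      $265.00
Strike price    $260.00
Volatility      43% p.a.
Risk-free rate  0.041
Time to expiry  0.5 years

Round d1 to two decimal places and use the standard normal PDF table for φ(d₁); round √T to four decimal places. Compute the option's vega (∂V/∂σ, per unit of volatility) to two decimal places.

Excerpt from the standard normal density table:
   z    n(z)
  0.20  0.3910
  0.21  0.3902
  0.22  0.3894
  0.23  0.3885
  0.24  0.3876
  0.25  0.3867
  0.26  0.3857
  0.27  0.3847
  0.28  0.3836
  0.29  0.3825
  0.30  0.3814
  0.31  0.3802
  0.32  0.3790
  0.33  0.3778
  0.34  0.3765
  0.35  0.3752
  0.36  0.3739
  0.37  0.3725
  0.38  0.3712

71.88

T = 0.5;  σ√T = 0.3041
d₁ = [ln(265/260) + (0.041 + 0.43²/2)·0.5] / 0.3041 = [0.0190 + 0.0667] / 0.3041 = 0.2821 ≈ 0.28
√T = √0.5 = 0.7071
φ(d₁) = φ(0.28) = 0.3836
vega = S·φ(d₁)·√T = 265·0.3836·0.7071 = 71.8795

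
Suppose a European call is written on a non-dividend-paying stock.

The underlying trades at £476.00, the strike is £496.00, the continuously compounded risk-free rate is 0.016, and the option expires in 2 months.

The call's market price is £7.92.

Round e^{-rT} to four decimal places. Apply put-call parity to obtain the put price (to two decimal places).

e^(−rT) = e^(−0.016·0.1667) = 0.9973
Put-call parity: C − P = S − K·e^(−rT) = 476 − 496·0.9973 = 476 − 494.6608 = -18.6608
P = C − (C − P) = 7.92 − (-18.6608) = 26.5808

£26.58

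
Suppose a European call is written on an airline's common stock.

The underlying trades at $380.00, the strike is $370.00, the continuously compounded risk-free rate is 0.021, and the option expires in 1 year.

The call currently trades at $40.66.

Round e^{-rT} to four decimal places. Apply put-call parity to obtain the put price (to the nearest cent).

$22.96

exp(−rT) = exp(−0.021·1) = 0.9792
Put-call parity: C − P = S − K·e^(−rT) = 380 − 370·0.9792 = 380 − 362.3040 = 17.6960
P = C − (C − P) = 40.66 − (17.6960) = 22.9640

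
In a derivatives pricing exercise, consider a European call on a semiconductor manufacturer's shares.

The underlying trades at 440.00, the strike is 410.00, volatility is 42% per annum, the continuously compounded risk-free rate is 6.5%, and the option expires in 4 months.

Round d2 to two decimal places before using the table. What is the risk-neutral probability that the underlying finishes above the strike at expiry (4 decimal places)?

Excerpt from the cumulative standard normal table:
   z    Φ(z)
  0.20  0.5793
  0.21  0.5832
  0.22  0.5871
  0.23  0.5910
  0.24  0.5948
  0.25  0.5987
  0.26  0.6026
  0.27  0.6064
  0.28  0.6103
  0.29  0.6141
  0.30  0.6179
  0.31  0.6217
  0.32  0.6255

T = 0.3333;  σ√T = 0.2425
ln(S/K) + (r + σ²/2)T = ln(440/410) + (0.065 + 0.42²/2)·0.3333 = 0.0706 + 0.0511 = 0.1217
d₁ = 0.1217 / 0.2425 = 0.5018 which rounds to 0.50
d₂ = d₁ − σ√T = 0.5018 − 0.2425 = 0.2593 which rounds to 0.26
Risk-neutral Pr[S_T > K] = N(d₂) = N(0.26) = 0.6026

0.6026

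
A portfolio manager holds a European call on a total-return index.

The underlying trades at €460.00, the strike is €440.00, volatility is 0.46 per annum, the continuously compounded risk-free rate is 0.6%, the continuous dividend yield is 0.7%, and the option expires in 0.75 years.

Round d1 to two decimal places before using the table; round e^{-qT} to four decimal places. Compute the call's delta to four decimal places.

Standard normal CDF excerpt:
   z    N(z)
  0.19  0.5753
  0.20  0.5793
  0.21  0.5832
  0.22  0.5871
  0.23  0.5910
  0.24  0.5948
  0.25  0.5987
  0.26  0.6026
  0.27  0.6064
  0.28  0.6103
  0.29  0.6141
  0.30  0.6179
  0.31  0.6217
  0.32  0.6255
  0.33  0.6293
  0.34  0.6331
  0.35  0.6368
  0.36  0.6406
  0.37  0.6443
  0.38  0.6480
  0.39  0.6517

0.6185

σ√T = 0.46 × 0.8660 = 0.3984
d₁ = [ln(460/440) + (0.006 − 0.007 + 0.46²/2)·0.75] / 0.3984 = [0.0445 + 0.0786] / 0.3984 = 0.3089 ≈ 0.31
N(d₁) = N(0.31) = 0.6217
Δ_call = exp(−qT)·N(d₁) = 0.9948·0.6217 = 0.6185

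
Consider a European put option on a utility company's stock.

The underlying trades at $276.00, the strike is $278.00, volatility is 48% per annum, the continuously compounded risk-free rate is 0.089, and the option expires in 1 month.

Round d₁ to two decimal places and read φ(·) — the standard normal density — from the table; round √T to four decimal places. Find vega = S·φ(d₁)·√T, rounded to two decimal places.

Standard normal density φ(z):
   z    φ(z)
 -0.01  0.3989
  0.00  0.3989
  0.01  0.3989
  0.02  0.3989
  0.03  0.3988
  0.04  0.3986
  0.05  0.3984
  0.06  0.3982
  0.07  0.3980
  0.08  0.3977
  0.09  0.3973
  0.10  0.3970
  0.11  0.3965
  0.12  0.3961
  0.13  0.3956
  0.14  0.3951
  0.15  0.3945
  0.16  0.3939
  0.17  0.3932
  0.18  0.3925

31.71

σ√T = 0.48 × 0.2887 = 0.1386
d₁ = [ln(276/278) + (0.089 + 0.48²/2)·0.08333] / 0.1386 = [-0.0072 + 0.0170] / 0.1386 = 0.0707 ≈ 0.07
√T = √0.08333 = 0.2887
φ(d₁) = φ(0.07) = 0.3980
vega = S·φ(d₁)·√T = 276·0.3980·0.2887 = 31.7131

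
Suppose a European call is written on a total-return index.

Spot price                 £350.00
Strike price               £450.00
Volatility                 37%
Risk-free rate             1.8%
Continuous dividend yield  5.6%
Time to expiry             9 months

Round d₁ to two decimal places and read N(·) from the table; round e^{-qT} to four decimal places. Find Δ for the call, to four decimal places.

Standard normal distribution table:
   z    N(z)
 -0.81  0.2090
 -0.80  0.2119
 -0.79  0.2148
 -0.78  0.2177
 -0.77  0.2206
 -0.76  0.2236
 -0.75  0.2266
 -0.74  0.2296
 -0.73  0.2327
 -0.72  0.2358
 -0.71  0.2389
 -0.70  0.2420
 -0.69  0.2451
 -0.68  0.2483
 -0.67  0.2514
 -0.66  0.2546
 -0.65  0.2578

σ√T = 0.37 × 0.8660 = 0.3204
d₁ = [ln(350/450) + (0.018 − 0.056 + 0.37²/2)·0.75] / 0.3204 = [-0.2513 + 0.0228] / 0.3204 = -0.7130 → -0.71
N(d₁) = N(-0.71) = 0.2389
Δ_call = e^(−qT)·N(d₁) = 0.9589·0.2389 = 0.2291

0.2291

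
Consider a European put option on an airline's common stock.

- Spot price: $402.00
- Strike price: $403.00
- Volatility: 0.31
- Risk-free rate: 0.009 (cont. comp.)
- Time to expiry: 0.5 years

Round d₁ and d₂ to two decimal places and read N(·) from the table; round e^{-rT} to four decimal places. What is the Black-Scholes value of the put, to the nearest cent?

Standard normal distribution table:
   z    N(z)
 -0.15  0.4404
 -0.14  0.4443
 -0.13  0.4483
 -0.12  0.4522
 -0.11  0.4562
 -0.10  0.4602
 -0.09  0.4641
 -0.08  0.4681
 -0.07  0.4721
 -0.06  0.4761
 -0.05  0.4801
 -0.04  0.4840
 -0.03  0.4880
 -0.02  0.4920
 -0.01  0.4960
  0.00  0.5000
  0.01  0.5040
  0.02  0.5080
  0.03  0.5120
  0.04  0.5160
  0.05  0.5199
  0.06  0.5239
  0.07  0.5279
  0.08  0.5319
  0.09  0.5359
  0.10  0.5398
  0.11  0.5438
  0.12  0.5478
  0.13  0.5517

σ√T = 0.31 × 0.7071 = 0.2192
ln(S/K) + (r + σ²/2)T = ln(402/403) + (0.009 + 0.31²/2)·0.5 = -0.0025 + 0.0285 = 0.0260
d₁ = 0.0260 / 0.2192 = 0.1188 ⇒ 0.12
d₂ = d₁ − σ√T = 0.1188 − 0.2192 = -0.1004 ⇒ -0.10
e^(−rT) = e^(−0.009·0.5) = 0.9955
P = 403·0.9955·N(0.10) − 402·N(-0.12) = 403·0.9955·0.5398 − 402·0.4522 = 216.5605 − 181.7844 = 34.7761

$34.78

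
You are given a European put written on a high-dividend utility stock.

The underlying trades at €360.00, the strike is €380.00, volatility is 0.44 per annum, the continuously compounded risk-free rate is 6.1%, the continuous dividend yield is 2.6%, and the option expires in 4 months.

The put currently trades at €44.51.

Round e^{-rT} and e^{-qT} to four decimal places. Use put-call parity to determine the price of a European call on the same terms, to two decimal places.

e^(−qT) = e^(−0.026·0.3333) = 0.9914;  e^(−rT) = e^(−0.061·0.3333) = 0.9799
Put-call parity: C − P = S·e^(−qT) − K·e^(−rT) = 360·0.9914 − 380·0.9799 = 356.9040 − 372.3620 = -15.4580
C = P + (C − P) = 44.51 + (-15.4580) = 29.0520

€29.05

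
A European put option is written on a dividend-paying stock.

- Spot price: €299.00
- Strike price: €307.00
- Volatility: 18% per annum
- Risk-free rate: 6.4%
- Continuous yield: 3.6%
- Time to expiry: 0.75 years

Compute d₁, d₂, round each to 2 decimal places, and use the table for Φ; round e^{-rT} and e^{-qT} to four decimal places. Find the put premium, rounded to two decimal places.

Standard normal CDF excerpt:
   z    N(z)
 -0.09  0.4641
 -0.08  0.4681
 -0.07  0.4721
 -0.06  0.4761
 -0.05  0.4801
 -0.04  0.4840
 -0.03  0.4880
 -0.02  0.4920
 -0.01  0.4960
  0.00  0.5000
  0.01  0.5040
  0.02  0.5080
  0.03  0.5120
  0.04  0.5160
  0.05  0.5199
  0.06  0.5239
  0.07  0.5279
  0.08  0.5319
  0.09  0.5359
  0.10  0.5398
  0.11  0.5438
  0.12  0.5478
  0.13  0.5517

σ√T = 0.18·√0.75 = 0.1559
d₁ = [ln(299/307) + (0.064 − 0.036 + ½·0.18²)·0.75] / (σ√T) = (-0.0264 + 0.0331) / 0.1559 = 0.0433 which rounds to 0.04
d₂ = 0.0433 − 0.1559 = -0.1126 which rounds to -0.11
exp(−qT) = exp(−0.036·0.75) = 0.9734;  exp(−rT) = exp(−0.064·0.75) = 0.9531
P = 307·0.9531·N(0.11) − 299·0.9734·N(-0.04) = 307·0.9531·0.5438 − 299·0.9734·0.4840 = 159.1168 − 140.8666 = 18.2503

€18.25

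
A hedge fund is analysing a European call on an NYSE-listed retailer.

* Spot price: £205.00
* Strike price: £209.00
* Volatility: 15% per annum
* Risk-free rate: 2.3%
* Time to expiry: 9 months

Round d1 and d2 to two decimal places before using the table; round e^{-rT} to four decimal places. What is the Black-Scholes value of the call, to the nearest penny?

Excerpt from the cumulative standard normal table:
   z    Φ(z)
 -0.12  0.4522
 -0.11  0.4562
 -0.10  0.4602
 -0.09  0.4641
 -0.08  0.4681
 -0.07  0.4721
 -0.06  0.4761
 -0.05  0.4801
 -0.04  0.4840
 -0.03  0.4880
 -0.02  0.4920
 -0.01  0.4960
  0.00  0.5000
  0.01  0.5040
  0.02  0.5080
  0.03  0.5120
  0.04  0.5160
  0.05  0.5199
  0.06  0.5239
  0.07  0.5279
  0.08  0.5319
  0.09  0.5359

£10.42

σ√T = 0.15·√0.75 = 0.1299
d₁ = [ln(205/209) + (0.023 + 0.15²/2)·0.75] / 0.1299 = [-0.0193 + 0.0257] / 0.1299 = 0.0490 → 0.05
d₂ = d₁ − σ√T = 0.0490 − 0.1299 = -0.0809 → -0.08
exp(−rT) = exp(−0.023·0.75) = 0.9829
N(d₁) = N(0.05) = 0.5199;  N(d₂) = N(-0.08) = 0.4681
C = 205·0.5199 − 209·0.9829·0.4681 = 106.5795 − 96.1600 = 10.4195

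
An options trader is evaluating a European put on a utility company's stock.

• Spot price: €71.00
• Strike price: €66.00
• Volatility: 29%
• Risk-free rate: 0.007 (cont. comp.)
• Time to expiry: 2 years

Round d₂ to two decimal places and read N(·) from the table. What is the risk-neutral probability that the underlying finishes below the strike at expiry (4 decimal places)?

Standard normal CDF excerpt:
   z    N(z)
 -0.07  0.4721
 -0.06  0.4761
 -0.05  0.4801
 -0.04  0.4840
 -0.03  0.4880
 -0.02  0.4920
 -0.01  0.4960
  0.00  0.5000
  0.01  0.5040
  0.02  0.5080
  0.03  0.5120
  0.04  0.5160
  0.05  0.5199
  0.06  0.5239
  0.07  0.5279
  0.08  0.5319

0.4960

σ√T = 0.29 × 1.4142 = 0.4101
d₁ = [ln(71/66) + (0.007 + 0.29²/2)·2] / 0.4101 = [0.0730 + 0.0981] / 0.4101 = 0.4173 ≈ 0.42
d₂ = d₁ − σ√T = 0.4173 − 0.4101 = 0.0071 ≈ 0.01
Pr(exercise) under Q = N(−d₂) = N(-0.01) = 0.4960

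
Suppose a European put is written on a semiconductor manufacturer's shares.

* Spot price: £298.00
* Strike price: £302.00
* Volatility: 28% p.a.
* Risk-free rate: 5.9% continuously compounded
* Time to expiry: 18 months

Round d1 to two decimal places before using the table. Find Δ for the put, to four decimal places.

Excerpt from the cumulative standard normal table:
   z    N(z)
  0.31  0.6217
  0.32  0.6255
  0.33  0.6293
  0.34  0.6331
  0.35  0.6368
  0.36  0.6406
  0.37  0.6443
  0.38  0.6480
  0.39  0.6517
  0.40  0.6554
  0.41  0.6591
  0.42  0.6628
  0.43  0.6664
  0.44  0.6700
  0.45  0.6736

-0.3483

σ√T = 0.28·√1.5 = 0.3429
ln(S/K) + (r + σ²/2)T = ln(298/302) + (0.059 + 0.28²/2)·1.5 = -0.0133 + 0.1473 = 0.1340
d₁ = 0.1340 / 0.3429 = 0.3907 which rounds to 0.39
N(d₁) = N(0.39) = 0.6517
Δ_put = N(d₁) − 1 = 0.6517 − 1 = -0.3483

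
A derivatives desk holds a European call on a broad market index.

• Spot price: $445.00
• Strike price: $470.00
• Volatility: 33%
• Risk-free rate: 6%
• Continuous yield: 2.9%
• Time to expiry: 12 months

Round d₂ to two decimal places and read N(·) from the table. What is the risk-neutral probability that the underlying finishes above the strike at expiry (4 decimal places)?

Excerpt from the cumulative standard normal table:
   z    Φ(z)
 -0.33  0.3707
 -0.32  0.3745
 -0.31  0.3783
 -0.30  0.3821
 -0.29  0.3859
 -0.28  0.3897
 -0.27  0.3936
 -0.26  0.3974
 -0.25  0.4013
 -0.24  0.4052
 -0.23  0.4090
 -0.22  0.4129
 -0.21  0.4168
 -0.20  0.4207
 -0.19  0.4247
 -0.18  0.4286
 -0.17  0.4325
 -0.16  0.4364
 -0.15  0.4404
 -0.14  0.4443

0.4052

T = 1;  σ√T = 0.3300
d₁ = [ln(445/470) + (0.06 − 0.029 + ½·0.33²)·1] / (σ√T) = (-0.0547 + 0.0854) / 0.3300 = 0.0933 which rounds to 0.09
d₂ = 0.0933 − 0.3300 = -0.2367 which rounds to -0.24
Pr(exercise) under Q = N(d₂) = 0.4052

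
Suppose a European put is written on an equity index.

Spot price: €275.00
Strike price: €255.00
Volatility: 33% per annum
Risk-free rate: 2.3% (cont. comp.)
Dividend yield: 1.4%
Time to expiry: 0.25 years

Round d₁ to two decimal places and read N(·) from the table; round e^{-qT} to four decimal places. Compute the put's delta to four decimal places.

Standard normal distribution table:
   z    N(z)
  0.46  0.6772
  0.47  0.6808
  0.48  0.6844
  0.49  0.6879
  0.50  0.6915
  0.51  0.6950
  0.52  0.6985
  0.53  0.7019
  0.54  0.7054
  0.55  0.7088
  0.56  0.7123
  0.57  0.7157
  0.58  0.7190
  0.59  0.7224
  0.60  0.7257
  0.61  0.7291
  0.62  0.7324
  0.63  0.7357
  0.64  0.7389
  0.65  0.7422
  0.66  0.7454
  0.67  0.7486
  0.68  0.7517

T = 0.25;  σ√T = 0.1650
d₁ = [ln(275/255) + (0.023 − 0.014 + 0.33²/2)·0.25] / 0.1650 = [0.0755 + 0.0159] / 0.1650 = 0.5538 which rounds to 0.55
N(d₁) = N(0.55) = 0.7088
Δ_put = exp(−qT)·(N(d₁) − 1) = 0.9965·(0.7088 − 1) = -0.2902

-0.2902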